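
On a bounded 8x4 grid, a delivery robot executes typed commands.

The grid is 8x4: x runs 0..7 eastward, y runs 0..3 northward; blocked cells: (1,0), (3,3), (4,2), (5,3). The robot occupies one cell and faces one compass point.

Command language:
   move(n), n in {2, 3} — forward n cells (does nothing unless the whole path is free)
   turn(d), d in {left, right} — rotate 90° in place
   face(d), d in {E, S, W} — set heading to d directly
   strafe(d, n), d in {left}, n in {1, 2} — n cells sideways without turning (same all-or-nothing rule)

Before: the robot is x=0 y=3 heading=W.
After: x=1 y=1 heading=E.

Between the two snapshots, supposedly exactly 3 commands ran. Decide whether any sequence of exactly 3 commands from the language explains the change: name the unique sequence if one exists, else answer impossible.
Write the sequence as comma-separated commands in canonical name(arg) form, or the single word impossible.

impossible

checked all 3-command options: none fits.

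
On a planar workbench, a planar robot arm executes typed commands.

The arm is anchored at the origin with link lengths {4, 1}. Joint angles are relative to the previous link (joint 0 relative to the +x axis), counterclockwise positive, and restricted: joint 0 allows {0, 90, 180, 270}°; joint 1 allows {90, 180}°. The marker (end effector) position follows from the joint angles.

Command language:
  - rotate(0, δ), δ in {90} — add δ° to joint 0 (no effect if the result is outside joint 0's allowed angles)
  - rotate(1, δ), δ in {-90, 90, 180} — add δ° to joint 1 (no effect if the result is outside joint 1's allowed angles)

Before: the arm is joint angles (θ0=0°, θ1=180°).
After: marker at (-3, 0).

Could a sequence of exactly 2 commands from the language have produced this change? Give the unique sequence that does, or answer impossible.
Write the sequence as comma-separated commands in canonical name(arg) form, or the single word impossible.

begin: joint angles (θ0=0°, θ1=180°)
[1] after rotate(0, 90): joint angles (θ0=90°, θ1=180°)
[2] after rotate(0, 90): joint angles (θ0=180°, θ1=180°)
no rival 2-sequence matches.

rotate(0, 90), rotate(0, 90)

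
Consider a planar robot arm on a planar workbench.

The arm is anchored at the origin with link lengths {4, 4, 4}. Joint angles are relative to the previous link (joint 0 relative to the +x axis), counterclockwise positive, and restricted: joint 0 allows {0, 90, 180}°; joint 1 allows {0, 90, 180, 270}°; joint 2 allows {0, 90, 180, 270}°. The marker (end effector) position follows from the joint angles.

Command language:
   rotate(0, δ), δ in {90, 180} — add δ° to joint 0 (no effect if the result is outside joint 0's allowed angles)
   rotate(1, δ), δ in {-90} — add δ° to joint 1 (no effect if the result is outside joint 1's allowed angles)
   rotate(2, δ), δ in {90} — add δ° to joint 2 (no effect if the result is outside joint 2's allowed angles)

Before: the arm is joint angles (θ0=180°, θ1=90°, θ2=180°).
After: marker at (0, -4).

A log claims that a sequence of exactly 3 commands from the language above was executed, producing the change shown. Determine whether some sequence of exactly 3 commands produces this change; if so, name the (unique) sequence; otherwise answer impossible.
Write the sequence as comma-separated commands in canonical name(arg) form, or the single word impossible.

from: joint angles (θ0=180°, θ1=90°, θ2=180°)
step 1 (rotate(2, 90)): joint angles (θ0=180°, θ1=90°, θ2=270°)
step 2 (rotate(2, 90)): joint angles (θ0=180°, θ1=90°, θ2=0°)
step 3 (rotate(2, 90)): joint angles (θ0=180°, θ1=90°, θ2=90°)
no rival 3-sequence matches.

rotate(2, 90), rotate(2, 90), rotate(2, 90)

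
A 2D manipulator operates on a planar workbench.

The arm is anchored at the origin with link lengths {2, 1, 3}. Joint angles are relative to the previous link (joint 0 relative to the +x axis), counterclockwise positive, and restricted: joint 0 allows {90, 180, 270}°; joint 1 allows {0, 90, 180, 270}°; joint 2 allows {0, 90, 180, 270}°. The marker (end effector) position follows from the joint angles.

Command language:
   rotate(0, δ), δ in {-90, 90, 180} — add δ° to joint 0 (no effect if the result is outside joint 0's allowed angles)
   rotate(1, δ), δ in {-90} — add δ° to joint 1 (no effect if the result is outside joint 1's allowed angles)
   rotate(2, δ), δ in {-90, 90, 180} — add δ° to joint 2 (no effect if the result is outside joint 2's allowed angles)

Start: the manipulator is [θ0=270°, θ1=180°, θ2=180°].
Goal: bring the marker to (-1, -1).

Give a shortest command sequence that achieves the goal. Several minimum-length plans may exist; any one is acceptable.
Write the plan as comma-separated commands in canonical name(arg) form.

from: [θ0=270°, θ1=180°, θ2=180°]
t=1 rotate(2, -90) ⇒ [θ0=270°, θ1=180°, θ2=90°]
t=2 rotate(1, -90) ⇒ [θ0=270°, θ1=90°, θ2=90°]
t=3 rotate(0, 180) ⇒ [θ0=90°, θ1=90°, θ2=90°]
nothing shorter than 3 reaches the goal.

rotate(2, -90), rotate(1, -90), rotate(0, 180)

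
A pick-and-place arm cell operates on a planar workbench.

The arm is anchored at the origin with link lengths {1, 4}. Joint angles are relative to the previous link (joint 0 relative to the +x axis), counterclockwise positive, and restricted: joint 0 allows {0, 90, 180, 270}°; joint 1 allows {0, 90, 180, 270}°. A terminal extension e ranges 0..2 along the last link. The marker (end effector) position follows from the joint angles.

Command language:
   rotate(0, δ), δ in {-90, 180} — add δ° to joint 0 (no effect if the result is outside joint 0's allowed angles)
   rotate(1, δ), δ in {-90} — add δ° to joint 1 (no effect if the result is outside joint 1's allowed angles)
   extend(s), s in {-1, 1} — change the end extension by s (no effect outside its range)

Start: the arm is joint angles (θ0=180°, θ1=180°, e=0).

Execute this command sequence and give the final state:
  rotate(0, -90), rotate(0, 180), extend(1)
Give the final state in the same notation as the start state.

joint angles (θ0=270°, θ1=180°, e=1)

begin: joint angles (θ0=180°, θ1=180°, e=0)
[1] after rotate(0, -90): joint angles (θ0=90°, θ1=180°, e=0)
[2] after rotate(0, 180): joint angles (θ0=270°, θ1=180°, e=0)
[3] after extend(1): joint angles (θ0=270°, θ1=180°, e=1)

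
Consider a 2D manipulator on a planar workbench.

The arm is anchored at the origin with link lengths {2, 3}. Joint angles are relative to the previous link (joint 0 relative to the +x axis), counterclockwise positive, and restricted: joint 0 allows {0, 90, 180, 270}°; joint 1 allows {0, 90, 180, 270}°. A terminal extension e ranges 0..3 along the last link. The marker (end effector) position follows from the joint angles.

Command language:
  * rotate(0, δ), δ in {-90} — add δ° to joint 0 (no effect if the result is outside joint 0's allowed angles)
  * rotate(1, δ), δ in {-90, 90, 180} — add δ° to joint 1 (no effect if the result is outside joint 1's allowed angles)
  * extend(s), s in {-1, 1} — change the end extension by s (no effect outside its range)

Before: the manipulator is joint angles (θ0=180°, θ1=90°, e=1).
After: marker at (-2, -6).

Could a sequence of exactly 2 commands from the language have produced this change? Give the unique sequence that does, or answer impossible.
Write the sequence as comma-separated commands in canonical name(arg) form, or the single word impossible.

t0: joint angles (θ0=180°, θ1=90°, e=1)
t=1 extend(1) ⇒ joint angles (θ0=180°, θ1=90°, e=2)
t=2 extend(1) ⇒ joint angles (θ0=180°, θ1=90°, e=3)
uniquely the one of 36 2-step routes that fits.

extend(1), extend(1)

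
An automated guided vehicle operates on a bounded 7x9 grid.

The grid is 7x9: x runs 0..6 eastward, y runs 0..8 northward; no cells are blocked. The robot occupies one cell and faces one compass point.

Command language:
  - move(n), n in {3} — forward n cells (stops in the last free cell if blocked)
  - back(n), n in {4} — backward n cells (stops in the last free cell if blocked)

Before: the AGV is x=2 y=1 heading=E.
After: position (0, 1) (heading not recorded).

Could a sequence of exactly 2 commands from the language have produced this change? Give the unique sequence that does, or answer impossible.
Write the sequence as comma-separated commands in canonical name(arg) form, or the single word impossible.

key: the first back(4) runs into the grid edge before its full distance
from: x=2 y=1 heading=E
t=1 back(4) ⇒ x=0 y=1 heading=E
t=2 back(4) ⇒ x=0 y=1 heading=E
no rival 2-sequence matches.

back(4), back(4)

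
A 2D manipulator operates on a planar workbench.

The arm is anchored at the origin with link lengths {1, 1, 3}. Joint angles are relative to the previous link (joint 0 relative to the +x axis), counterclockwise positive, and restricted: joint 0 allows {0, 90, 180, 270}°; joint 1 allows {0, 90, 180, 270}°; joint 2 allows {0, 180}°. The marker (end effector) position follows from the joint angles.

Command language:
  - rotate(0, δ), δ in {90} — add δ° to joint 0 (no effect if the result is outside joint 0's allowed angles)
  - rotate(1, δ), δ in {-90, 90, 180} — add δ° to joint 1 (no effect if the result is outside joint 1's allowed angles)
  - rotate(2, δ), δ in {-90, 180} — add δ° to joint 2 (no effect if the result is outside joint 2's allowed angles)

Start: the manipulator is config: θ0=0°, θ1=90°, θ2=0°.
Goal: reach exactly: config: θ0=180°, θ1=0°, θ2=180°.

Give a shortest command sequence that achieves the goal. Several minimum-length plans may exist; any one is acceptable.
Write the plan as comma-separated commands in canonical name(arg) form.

t0: config: θ0=0°, θ1=90°, θ2=0°
[1] after rotate(1, -90): config: θ0=0°, θ1=0°, θ2=0°
[2] after rotate(2, 180): config: θ0=0°, θ1=0°, θ2=180°
[3] after rotate(0, 90): config: θ0=90°, θ1=0°, θ2=180°
[4] after rotate(0, 90): config: θ0=180°, θ1=0°, θ2=180°
shorter routes all fall short; 4 is best.

rotate(1, -90), rotate(2, 180), rotate(0, 90), rotate(0, 90)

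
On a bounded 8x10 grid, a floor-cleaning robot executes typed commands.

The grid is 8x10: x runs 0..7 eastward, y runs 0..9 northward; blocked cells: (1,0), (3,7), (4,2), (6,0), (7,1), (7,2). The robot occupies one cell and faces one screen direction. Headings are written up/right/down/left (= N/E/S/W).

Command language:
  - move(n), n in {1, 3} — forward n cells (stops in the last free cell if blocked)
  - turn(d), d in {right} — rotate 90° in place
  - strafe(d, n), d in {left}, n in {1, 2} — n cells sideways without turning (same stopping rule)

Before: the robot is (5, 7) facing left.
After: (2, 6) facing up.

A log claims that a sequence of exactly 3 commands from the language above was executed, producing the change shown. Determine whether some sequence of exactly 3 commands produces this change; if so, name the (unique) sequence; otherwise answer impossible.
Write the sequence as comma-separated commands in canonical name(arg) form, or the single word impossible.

strafe(left, 1), move(3), turn(right)

key: cell and facing (now N) both changed — the 3 commands mix motion and turning
initial: (5, 7) facing left
step 1 (strafe(left, 1)): (5, 6) facing left
step 2 (move(3)): (2, 6) facing left
step 3 (turn(right)): (2, 6) facing up
no other 3-command option fits: unique.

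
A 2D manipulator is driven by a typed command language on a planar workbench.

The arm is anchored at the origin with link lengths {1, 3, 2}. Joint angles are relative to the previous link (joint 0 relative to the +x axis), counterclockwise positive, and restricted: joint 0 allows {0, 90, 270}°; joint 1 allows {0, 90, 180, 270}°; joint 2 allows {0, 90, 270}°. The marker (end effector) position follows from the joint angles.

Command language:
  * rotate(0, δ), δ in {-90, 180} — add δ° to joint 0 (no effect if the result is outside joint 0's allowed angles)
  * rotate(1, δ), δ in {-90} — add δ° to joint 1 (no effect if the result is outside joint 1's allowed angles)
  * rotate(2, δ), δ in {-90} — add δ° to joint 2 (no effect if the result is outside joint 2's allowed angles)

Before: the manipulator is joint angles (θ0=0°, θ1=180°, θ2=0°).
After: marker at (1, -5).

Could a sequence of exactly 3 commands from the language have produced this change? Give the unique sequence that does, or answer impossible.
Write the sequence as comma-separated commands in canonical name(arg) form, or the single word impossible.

rotate(1, -90), rotate(1, -90), rotate(1, -90)

start: joint angles (θ0=0°, θ1=180°, θ2=0°)
[1] after rotate(1, -90): joint angles (θ0=0°, θ1=90°, θ2=0°)
[2] after rotate(1, -90): joint angles (θ0=0°, θ1=0°, θ2=0°)
[3] after rotate(1, -90): joint angles (θ0=0°, θ1=270°, θ2=0°)
no rival 3-sequence matches.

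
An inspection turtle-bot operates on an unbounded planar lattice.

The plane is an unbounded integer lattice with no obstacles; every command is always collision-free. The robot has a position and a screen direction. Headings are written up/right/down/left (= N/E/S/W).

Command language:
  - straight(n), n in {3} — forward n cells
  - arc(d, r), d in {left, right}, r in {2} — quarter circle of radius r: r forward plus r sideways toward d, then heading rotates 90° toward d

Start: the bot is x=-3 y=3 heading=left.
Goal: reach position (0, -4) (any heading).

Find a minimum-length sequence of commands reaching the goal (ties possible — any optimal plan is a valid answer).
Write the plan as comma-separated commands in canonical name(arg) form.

arc(left, 2), straight(3), arc(left, 2), straight(3)

start: x=-3 y=3 heading=left
step 1 (arc(left, 2)): x=-5 y=1 heading=down
step 2 (straight(3)): x=-5 y=-2 heading=down
step 3 (arc(left, 2)): x=-3 y=-4 heading=right
step 4 (straight(3)): x=0 y=-4 heading=right
shorter routes all fall short; 4 is best.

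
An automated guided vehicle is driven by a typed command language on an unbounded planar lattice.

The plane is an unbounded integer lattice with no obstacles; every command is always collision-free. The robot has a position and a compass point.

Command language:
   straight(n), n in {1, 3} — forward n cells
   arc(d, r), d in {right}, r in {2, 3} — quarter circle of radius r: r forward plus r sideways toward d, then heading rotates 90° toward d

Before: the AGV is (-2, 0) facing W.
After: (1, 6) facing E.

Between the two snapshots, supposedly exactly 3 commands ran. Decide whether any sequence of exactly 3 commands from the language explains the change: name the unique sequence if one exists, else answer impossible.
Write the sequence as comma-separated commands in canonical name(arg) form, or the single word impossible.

arc(right, 3), arc(right, 3), straight(3)

key: position moved to (1,6) AND the heading swung to E — translation plus rotation needed
from: (-2, 0) facing W
1. arc(right, 3) → (-5, 3) facing N
2. arc(right, 3) → (-2, 6) facing E
3. straight(3) → (1, 6) facing E
no rival 3-sequence matches.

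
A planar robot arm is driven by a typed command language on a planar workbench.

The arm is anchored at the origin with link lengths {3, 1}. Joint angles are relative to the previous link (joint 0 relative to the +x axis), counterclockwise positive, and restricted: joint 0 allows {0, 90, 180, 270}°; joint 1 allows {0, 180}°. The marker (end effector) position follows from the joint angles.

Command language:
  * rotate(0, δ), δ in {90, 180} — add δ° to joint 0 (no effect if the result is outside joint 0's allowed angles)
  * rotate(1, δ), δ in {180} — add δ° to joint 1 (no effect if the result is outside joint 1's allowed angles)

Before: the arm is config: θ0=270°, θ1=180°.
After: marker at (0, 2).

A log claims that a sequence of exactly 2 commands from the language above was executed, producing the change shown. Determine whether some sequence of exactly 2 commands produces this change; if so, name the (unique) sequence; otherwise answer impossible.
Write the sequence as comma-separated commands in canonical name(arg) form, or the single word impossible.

rotate(0, 90), rotate(0, 90)

from: config: θ0=270°, θ1=180°
[1] after rotate(0, 90): config: θ0=0°, θ1=180°
[2] after rotate(0, 90): config: θ0=90°, θ1=180°
uniquely the one of 9 2-step routes that fits.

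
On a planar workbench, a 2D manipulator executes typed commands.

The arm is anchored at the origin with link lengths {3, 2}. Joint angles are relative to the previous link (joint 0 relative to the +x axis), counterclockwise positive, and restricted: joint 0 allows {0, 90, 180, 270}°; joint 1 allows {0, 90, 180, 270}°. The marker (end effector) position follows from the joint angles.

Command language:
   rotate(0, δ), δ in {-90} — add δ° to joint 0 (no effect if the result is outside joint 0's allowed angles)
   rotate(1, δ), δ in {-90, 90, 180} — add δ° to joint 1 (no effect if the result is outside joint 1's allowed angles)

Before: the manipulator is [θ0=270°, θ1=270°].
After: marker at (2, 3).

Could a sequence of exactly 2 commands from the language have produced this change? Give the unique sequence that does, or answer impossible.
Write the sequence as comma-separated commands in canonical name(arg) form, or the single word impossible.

begin: [θ0=270°, θ1=270°]
1. rotate(0, -90) → [θ0=180°, θ1=270°]
2. rotate(0, -90) → [θ0=90°, θ1=270°]
uniquely the one of 16 2-step routes that fits.

rotate(0, -90), rotate(0, -90)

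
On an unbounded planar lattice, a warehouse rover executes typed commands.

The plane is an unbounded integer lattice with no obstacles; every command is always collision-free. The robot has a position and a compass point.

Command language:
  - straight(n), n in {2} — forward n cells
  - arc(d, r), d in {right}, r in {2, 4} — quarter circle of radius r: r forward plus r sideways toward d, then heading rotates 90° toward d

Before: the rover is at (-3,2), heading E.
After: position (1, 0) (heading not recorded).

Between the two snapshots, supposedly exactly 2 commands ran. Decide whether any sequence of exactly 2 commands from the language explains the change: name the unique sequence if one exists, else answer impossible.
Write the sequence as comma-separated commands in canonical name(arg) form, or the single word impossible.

key: order matters: swapping straight(2) and arc(right, 2) lands elsewhere
from: at (-3,2), heading E
1. straight(2) → at (-1,2), heading E
2. arc(right, 2) → at (1,0), heading S
all 9 alternatives checked — unique.

straight(2), arc(right, 2)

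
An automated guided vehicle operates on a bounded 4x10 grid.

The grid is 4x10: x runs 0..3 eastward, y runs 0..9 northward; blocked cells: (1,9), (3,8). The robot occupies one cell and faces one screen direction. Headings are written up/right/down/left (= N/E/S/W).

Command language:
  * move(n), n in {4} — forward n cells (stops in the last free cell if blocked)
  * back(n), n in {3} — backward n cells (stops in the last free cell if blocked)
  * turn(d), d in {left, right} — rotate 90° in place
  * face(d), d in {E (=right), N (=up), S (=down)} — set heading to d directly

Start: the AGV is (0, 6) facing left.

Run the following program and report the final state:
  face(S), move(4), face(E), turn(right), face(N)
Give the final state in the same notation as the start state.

(0, 2) facing up

initial: (0, 6) facing left
1. face(S) → (0, 6) facing down
2. move(4) → (0, 2) facing down
3. face(E) → (0, 2) facing right
4. turn(right) → (0, 2) facing down
5. face(N) → (0, 2) facing up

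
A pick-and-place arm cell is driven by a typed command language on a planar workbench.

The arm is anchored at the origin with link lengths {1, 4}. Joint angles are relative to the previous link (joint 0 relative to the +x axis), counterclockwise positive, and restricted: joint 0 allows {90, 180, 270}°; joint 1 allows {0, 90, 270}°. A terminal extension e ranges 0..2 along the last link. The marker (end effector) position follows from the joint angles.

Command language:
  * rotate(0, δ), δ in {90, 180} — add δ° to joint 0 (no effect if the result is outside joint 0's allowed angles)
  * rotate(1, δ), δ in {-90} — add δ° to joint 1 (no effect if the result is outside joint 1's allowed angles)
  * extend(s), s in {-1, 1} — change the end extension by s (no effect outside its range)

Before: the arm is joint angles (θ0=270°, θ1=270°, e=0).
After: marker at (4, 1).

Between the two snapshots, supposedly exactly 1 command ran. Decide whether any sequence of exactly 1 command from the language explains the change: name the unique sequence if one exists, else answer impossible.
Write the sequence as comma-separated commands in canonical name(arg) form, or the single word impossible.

begin: joint angles (θ0=270°, θ1=270°, e=0)
step 1 (rotate(0, 180)): joint angles (θ0=90°, θ1=270°, e=0)
no other 1-command option fits: unique.

rotate(0, 180)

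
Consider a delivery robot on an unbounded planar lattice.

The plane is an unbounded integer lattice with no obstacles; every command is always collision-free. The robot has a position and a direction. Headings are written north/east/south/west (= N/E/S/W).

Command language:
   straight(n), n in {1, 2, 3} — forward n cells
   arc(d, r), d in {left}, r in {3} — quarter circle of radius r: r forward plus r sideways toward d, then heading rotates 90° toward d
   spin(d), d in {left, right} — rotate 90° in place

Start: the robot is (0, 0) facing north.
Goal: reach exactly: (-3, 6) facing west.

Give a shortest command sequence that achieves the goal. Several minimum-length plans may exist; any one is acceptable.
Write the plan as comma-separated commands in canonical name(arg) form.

straight(3), arc(left, 3)

from: (0, 0) facing north
[1] after straight(3): (0, 3) facing north
[2] after arc(left, 3): (-3, 6) facing west
shorter routes all fall short; 2 is best.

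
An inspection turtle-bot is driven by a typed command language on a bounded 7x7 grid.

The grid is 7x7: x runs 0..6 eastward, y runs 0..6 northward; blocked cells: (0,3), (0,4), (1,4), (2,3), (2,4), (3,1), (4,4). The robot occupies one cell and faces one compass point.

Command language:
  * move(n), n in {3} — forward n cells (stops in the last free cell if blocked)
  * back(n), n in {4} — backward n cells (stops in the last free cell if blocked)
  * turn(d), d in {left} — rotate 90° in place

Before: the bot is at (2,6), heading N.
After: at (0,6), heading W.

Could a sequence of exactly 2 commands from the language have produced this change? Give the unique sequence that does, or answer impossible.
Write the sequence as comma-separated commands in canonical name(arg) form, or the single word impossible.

key: cell and facing (now W) both changed — the 2 commands mix motion and turning
t0: at (2,6), heading N
[1] after turn(left): at (2,6), heading W
[2] after move(3): at (0,6), heading W
all 9 alternatives checked — unique.

turn(left), move(3)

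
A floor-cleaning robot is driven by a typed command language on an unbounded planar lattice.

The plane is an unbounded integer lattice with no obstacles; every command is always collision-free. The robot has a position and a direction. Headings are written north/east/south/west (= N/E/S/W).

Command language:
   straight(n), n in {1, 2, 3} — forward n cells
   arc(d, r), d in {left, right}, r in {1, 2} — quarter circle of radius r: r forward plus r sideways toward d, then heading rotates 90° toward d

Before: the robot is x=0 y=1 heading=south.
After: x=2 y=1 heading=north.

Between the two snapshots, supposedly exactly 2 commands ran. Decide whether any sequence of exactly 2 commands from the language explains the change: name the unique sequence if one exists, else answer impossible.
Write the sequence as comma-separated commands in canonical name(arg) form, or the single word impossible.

key: cell and facing (now N) both changed — the 2 commands mix motion and turning
from: x=0 y=1 heading=south
1. arc(left, 1) → x=1 y=0 heading=east
2. arc(left, 1) → x=2 y=1 heading=north
all 49 alternatives checked — unique.

arc(left, 1), arc(left, 1)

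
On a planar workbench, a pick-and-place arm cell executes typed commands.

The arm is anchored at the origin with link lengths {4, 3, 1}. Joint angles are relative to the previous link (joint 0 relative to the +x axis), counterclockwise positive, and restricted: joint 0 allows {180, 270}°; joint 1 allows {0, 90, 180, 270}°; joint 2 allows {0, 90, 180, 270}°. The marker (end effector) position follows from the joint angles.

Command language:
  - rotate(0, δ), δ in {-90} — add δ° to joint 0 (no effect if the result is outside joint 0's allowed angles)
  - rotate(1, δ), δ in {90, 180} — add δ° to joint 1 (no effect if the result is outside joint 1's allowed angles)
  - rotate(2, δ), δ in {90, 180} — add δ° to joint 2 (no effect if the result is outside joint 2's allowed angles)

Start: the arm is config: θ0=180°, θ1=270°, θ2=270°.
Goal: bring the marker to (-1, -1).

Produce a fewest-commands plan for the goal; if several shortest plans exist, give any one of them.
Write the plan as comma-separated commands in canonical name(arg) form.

rotate(1, 90), rotate(1, 180)

initial: config: θ0=180°, θ1=270°, θ2=270°
step 1 (rotate(1, 90)): config: θ0=180°, θ1=0°, θ2=270°
step 2 (rotate(1, 180)): config: θ0=180°, θ1=180°, θ2=270°
minimal: 2 command(s), checked below 2.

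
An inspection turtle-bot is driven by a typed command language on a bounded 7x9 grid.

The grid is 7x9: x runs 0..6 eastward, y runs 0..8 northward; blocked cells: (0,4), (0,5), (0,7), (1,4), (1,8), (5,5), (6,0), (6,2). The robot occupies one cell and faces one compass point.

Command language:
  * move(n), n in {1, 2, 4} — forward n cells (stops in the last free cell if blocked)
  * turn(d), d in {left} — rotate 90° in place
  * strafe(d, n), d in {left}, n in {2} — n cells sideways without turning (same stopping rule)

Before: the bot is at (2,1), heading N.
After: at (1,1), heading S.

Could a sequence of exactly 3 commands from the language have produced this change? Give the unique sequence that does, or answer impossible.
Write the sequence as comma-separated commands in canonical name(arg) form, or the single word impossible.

key: cell and facing (now S) both changed — the 3 commands mix motion and turning
begin: at (2,1), heading N
[1] after turn(left): at (2,1), heading W
[2] after move(1): at (1,1), heading W
[3] after turn(left): at (1,1), heading S
all 125 alternatives checked — unique.

turn(left), move(1), turn(left)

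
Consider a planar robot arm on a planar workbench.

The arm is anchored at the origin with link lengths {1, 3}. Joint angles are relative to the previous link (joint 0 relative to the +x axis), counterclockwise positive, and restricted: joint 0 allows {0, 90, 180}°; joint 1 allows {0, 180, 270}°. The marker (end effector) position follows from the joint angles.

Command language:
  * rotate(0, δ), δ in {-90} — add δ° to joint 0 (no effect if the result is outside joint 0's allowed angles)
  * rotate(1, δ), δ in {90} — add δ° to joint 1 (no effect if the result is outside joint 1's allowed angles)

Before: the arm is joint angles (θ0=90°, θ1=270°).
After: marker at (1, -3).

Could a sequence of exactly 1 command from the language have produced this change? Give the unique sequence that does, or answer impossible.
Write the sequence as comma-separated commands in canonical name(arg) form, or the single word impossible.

rotate(0, -90)

initial: joint angles (θ0=90°, θ1=270°)
step 1 (rotate(0, -90)): joint angles (θ0=0°, θ1=270°)
uniquely the one of 2 1-step routes that fits.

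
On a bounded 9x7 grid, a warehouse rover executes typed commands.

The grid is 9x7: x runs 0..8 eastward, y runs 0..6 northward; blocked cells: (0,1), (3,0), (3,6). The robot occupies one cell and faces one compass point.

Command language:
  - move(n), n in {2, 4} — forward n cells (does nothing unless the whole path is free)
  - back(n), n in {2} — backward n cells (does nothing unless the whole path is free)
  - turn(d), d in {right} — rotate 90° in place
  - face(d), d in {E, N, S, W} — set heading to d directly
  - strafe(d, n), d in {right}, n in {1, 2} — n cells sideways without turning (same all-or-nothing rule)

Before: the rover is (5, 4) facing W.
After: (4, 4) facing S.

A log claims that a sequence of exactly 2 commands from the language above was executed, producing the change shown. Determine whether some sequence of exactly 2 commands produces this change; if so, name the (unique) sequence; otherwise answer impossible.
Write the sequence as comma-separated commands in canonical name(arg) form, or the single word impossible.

key: cell and facing (now S) both changed — the 2 commands mix motion and turning
from: (5, 4) facing W
t=1 face(S) ⇒ (5, 4) facing S
t=2 strafe(right, 1) ⇒ (4, 4) facing S
all 100 alternatives checked — unique.

face(S), strafe(right, 1)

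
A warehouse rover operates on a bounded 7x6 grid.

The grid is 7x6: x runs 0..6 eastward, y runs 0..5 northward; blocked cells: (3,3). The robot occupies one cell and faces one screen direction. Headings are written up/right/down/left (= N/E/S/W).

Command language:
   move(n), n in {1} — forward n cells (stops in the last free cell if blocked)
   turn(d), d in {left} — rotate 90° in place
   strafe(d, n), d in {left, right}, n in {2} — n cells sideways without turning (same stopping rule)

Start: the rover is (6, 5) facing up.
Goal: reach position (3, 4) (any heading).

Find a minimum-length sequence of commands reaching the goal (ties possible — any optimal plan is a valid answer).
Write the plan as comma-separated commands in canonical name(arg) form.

strafe(left, 2), turn(left), move(1), strafe(left, 2)

begin: (6, 5) facing up
[1] after strafe(left, 2): (4, 5) facing up
[2] after turn(left): (4, 5) facing left
[3] after move(1): (3, 5) facing left
[4] after strafe(left, 2): (3, 4) facing left
no 3-step plan works, so 4 is optimal.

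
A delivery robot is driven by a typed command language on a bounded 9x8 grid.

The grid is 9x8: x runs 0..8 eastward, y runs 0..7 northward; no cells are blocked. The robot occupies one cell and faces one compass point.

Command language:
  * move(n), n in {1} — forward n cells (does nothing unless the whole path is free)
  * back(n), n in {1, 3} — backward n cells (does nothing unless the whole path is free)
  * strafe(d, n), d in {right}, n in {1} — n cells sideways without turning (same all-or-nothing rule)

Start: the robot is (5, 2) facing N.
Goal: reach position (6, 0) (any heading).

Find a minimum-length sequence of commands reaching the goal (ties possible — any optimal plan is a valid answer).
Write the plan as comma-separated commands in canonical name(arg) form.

strafe(right, 1), move(1), back(3)

begin: (5, 2) facing N
[1] after strafe(right, 1): (6, 2) facing N
[2] after move(1): (6, 3) facing N
[3] after back(3): (6, 0) facing N
no 2-step plan works, so 3 is optimal.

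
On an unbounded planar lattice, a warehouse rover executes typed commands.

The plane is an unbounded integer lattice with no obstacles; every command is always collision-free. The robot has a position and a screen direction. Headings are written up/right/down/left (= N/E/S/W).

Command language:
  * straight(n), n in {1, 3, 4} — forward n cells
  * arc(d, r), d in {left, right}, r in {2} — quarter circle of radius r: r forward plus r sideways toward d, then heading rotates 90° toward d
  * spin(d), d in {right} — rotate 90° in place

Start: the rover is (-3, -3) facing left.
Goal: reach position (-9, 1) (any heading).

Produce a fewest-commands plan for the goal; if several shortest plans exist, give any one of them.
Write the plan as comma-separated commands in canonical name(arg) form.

initial: (-3, -3) facing left
step 1 (straight(3)): (-6, -3) facing left
step 2 (straight(3)): (-9, -3) facing left
step 3 (arc(right, 2)): (-11, -1) facing up
step 4 (arc(right, 2)): (-9, 1) facing right
shorter routes all fall short; 4 is best.

straight(3), straight(3), arc(right, 2), arc(right, 2)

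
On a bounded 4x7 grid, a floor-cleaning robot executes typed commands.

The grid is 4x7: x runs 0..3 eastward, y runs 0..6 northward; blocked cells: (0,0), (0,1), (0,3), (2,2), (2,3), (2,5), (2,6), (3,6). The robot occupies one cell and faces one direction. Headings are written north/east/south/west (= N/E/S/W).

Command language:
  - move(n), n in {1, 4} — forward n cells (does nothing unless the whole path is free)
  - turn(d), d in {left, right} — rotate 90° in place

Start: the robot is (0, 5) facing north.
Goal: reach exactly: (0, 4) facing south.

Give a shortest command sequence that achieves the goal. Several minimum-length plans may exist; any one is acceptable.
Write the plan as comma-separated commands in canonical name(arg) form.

t0: (0, 5) facing north
[1] after turn(left): (0, 5) facing west
[2] after turn(left): (0, 5) facing south
[3] after move(1): (0, 4) facing south
nothing shorter than 3 reaches the goal.

turn(left), turn(left), move(1)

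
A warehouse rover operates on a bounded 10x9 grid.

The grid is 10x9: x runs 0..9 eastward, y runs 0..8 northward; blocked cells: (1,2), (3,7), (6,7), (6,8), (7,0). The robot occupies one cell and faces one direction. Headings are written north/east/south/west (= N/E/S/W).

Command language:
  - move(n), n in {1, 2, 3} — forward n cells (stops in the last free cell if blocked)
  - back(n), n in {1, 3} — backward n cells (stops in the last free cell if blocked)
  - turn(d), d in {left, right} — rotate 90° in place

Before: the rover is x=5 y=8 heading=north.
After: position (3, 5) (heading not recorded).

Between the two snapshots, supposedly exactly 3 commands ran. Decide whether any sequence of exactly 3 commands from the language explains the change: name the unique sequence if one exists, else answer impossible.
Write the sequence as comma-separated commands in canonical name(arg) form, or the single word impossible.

back(3), turn(left), move(2)

key: running move(2) before back(3) would end elsewhere — order is forced
from: x=5 y=8 heading=north
t=1 back(3) ⇒ x=5 y=5 heading=north
t=2 turn(left) ⇒ x=5 y=5 heading=west
t=3 move(2) ⇒ x=3 y=5 heading=west
all 343 alternatives checked — unique.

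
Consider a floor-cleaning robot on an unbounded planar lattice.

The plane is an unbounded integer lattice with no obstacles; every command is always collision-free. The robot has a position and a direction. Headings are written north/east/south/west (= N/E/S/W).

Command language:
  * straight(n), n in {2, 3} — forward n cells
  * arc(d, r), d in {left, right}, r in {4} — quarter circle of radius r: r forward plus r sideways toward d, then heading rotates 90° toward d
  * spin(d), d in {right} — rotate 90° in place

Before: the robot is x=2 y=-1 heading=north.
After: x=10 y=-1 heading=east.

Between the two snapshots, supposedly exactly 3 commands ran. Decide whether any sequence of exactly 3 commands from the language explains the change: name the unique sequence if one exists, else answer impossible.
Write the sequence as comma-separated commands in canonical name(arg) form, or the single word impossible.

key: position moved to (10,-1) AND the heading swung to E — translation plus rotation needed
from: x=2 y=-1 heading=north
[1] after arc(right, 4): x=6 y=3 heading=east
[2] after spin(right): x=6 y=3 heading=south
[3] after arc(left, 4): x=10 y=-1 heading=east
no other 3-command option fits: unique.

arc(right, 4), spin(right), arc(left, 4)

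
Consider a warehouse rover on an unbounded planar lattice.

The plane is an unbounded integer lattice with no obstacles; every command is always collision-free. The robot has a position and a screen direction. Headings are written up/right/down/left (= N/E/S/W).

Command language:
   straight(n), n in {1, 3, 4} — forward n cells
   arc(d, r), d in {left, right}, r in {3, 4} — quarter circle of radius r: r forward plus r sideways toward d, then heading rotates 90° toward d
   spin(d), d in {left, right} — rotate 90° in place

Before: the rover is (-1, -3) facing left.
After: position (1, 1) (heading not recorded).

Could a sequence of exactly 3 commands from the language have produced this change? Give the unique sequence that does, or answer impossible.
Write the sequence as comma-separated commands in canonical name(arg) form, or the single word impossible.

key: running arc(right, 3) before arc(right, 4) would end elsewhere — order is forced
begin: (-1, -3) facing left
1. arc(right, 4) → (-5, 1) facing up
2. arc(right, 3) → (-2, 4) facing right
3. arc(right, 3) → (1, 1) facing down
no other 3-command option fits: unique.

arc(right, 4), arc(right, 3), arc(right, 3)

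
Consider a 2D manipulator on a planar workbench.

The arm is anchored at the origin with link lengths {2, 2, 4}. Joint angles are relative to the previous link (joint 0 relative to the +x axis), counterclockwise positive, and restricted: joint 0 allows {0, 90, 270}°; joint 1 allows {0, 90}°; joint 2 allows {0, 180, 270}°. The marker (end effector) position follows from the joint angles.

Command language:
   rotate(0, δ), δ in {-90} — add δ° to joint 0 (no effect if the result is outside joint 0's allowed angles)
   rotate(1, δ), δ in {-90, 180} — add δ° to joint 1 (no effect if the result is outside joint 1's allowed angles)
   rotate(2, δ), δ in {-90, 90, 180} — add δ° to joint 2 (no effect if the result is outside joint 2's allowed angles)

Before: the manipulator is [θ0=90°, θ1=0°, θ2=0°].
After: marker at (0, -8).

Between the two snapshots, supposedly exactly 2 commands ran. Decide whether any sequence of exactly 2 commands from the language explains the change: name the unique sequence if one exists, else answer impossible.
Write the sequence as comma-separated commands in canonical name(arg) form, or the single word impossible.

rotate(0, -90), rotate(0, -90)

begin: [θ0=90°, θ1=0°, θ2=0°]
t=1 rotate(0, -90) ⇒ [θ0=0°, θ1=0°, θ2=0°]
t=2 rotate(0, -90) ⇒ [θ0=270°, θ1=0°, θ2=0°]
no rival 2-sequence matches.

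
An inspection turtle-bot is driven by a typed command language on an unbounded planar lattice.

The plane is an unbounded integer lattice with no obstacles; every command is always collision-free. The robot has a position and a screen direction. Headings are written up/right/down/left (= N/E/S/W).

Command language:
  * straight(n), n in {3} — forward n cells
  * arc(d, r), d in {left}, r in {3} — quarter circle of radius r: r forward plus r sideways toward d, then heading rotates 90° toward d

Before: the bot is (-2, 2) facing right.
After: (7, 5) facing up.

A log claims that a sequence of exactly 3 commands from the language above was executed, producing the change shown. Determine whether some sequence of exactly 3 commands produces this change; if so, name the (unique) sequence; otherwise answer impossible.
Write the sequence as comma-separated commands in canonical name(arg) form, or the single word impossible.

straight(3), straight(3), arc(left, 3)

key: order matters: swapping straight(3) and arc(left, 3) lands elsewhere
from: (-2, 2) facing right
[1] after straight(3): (1, 2) facing right
[2] after straight(3): (4, 2) facing right
[3] after arc(left, 3): (7, 5) facing up
no rival 3-sequence matches.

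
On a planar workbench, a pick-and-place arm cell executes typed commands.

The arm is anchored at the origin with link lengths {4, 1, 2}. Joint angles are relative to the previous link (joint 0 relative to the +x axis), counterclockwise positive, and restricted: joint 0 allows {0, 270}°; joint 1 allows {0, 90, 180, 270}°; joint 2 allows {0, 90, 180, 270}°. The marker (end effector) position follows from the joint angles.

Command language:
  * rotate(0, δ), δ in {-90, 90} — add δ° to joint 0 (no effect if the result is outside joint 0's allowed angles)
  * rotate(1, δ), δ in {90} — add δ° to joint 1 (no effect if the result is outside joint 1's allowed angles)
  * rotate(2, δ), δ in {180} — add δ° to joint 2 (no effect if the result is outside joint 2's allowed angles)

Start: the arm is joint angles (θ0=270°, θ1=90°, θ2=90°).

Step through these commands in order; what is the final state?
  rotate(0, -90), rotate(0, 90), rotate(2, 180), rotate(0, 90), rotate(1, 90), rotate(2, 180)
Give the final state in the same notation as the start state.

start: joint angles (θ0=270°, θ1=90°, θ2=90°)
t=1 rotate(0, -90) ⇒ joint angles (θ0=270°, θ1=90°, θ2=90°)
t=2 rotate(0, 90) ⇒ joint angles (θ0=0°, θ1=90°, θ2=90°)
t=3 rotate(2, 180) ⇒ joint angles (θ0=0°, θ1=90°, θ2=270°)
t=4 rotate(0, 90) ⇒ joint angles (θ0=0°, θ1=90°, θ2=270°)
t=5 rotate(1, 90) ⇒ joint angles (θ0=0°, θ1=180°, θ2=270°)
t=6 rotate(2, 180) ⇒ joint angles (θ0=0°, θ1=180°, θ2=90°)

joint angles (θ0=0°, θ1=180°, θ2=90°)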